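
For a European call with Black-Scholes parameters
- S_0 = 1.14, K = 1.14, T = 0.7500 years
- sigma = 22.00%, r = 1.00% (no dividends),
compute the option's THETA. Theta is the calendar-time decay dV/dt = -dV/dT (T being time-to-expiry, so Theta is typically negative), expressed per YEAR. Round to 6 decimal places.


d1 = 0.1346275855; d2 = -0.0558980033
phi(d1) = 0.3953432806; exp(-qT) = 1.0000000000; exp(-rT) = 0.9925280548
Theta = -S*exp(-qT)*phi(d1)*sigma/(2*sqrt(T)) - r*K*exp(-rT)*N(d2) + q*S*exp(-qT)*N(d1)
N(d1) = 0.5535468350; N(d2) = 0.4777115307; sqrt(T) = 0.8660254038
Term 1 = -1.1400 * 1.0000000000 * 0.3953432806 * 0.2200 / (2 * 0.8660254038) = -0.0572454886
Term 2 = -0.0100 * 1.1400 * 0.9925280548 * 0.4777115307 = -0.0054052199
Term 3 = 0 (no dividend yield, q = 0)
Theta = -0.0572454886 + (-0.0054052199) + (0.0000000000) = -0.062651

Answer: Theta = -0.062651


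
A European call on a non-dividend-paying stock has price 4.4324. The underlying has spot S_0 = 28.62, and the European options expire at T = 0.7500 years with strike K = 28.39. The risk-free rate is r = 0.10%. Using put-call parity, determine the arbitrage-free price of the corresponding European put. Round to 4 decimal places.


Answer: Put price = 4.1811

Derivation:
Put-call parity: C - P = S_0 * exp(-qT) - K * exp(-rT).
S_0 * exp(-qT) = 28.6200 * 1.00000000 = 28.62000000
K * exp(-rT) = 28.3900 * 0.99925028 = 28.36871548
P = C - S*exp(-qT) + K*exp(-rT)
P = 4.4324 - 28.62000000 + 28.36871548 = 4.1811


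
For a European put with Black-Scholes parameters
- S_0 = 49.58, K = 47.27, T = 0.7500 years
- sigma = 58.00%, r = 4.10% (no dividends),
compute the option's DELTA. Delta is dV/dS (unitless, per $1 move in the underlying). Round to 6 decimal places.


d1 = 0.4073538261; d2 = -0.0949409081
phi(d1) = 0.3671785257; exp(-qT) = 1.0000000000; exp(-rT) = 0.9697179723
N(-d1) = 0.3418740674
Delta = -exp(-qT) * N(-d1) = -1.0000000000 * 0.3418740674 = -0.341874

Answer: Delta = -0.341874


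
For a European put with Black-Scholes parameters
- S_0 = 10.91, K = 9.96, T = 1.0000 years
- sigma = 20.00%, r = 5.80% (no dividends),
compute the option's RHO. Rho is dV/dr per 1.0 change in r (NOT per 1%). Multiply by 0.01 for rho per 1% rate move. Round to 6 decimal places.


Answer: Rho = -2.437070

Derivation:
d1 = 0.8455136412; d2 = 0.6455136412
phi(d1) = 0.2790441706; exp(-qT) = 1.0000000000; exp(-rT) = 0.9436499474
N(-d2) = 0.2592971906
Rho = -K*T*exp(-rT)*N(-d2) = -9.9600 * 1.0000 * 0.9436499474 * 0.2592971906 = -2.437070


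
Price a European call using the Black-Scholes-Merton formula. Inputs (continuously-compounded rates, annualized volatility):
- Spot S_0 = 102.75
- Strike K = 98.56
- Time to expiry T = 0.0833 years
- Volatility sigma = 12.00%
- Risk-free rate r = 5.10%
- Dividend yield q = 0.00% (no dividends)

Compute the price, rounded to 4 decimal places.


Answer: Price = 4.7580

Derivation:
d1 = (ln(S/K) + (r - q + 0.5*sigma^2) * T) / (sigma * sqrt(T)) = 1.34207127
d2 = d1 - sigma * sqrt(T) = 1.30743719
exp(-rT) = 0.99576071; exp(-qT) = 1.00000000
C = S_0 * exp(-qT) * N(d1) - K * exp(-rT) * N(d2)
N(d1) = 0.91021356; N(d2) = 0.90446786
C = 102.7500 * 1.00000000 * 0.91021356 - 98.5600 * 0.99576071 * 0.90446786 = 4.7580


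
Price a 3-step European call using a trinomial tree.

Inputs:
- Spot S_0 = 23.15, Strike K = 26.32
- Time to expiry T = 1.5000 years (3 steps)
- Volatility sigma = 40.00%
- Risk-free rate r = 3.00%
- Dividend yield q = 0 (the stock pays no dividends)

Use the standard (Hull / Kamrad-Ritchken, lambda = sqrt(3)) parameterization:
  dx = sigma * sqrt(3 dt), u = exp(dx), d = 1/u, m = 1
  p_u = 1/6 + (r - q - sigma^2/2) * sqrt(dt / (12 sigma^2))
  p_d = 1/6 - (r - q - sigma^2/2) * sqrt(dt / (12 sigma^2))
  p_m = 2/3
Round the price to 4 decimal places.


dt = T/N = 0.500000; dx = sigma*sqrt(3*dt) = 0.489898
u = exp(dx) = 1.632150; d = 1/u = 0.612689
p_u = 0.141151, p_m = 0.666667, p_d = 0.192182
Discount per step: exp(-r*dt) = 0.985112
Stock lattice S(k, j) with j the centered position index:
  k=0: S(0,+0) = 23.1500
  k=1: S(1,-1) = 14.1837; S(1,+0) = 23.1500; S(1,+1) = 37.7843
  k=2: S(2,-2) = 8.6902; S(2,-1) = 14.1837; S(2,+0) = 23.1500; S(2,+1) = 37.7843; S(2,+2) = 61.6696
  k=3: S(3,-3) = 5.3244; S(3,-2) = 8.6902; S(3,-1) = 14.1837; S(3,+0) = 23.1500; S(3,+1) = 37.7843; S(3,+2) = 61.6696; S(3,+3) = 100.6540
Terminal payoffs V(N, j) = max(S_T - K, 0):
  V(3,-3) = 0.000000; V(3,-2) = 0.000000; V(3,-1) = 0.000000; V(3,+0) = 0.000000; V(3,+1) = 11.464264; V(3,+2) = 35.349574; V(3,+3) = 74.333973
Backward induction: V(k, j) = exp(-r*dt) * [p_u * V(k+1, j+1) + p_m * V(k+1, j) + p_d * V(k+1, j-1)]
  V(2,-2) = exp(-r*dt) * [p_u*0.000000 + p_m*0.000000 + p_d*0.000000] = 0.000000
  V(2,-1) = exp(-r*dt) * [p_u*0.000000 + p_m*0.000000 + p_d*0.000000] = 0.000000
  V(2,+0) = exp(-r*dt) * [p_u*11.464264 + p_m*0.000000 + p_d*0.000000] = 1.594102
  V(2,+1) = exp(-r*dt) * [p_u*35.349574 + p_m*11.464264 + p_d*0.000000] = 12.444403
  V(2,+2) = exp(-r*dt) * [p_u*74.333973 + p_m*35.349574 + p_d*11.464264] = 35.722066
  V(1,-1) = exp(-r*dt) * [p_u*1.594102 + p_m*0.000000 + p_d*0.000000] = 0.221659
  V(1,+0) = exp(-r*dt) * [p_u*12.444403 + p_m*1.594102 + p_d*0.000000] = 2.777303
  V(1,+1) = exp(-r*dt) * [p_u*35.722066 + p_m*12.444403 + p_d*1.594102] = 13.441692
  V(0,+0) = exp(-r*dt) * [p_u*13.441692 + p_m*2.777303 + p_d*0.221659] = 3.734997

Answer: Price = V(0,0) = 3.7350


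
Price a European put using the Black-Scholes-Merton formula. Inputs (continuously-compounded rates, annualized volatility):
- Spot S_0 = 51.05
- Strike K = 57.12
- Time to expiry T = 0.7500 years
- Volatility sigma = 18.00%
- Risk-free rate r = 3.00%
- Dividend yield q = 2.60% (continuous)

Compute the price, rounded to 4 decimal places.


d1 = (ln(S/K) + (r - q + 0.5*sigma^2) * T) / (sigma * sqrt(T)) = -0.62353042
d2 = d1 - sigma * sqrt(T) = -0.77941499
exp(-rT) = 0.97775124; exp(-qT) = 0.98068890
P = K * exp(-rT) * N(-d2) - S_0 * exp(-qT) * N(-d1)
N(-d1) = 0.73353199; N(-d2) = 0.78213235
P = 57.1200 * 0.97775124 * 0.78213235 - 51.0500 * 0.98068890 * 0.73353199 = 6.9578

Answer: Price = 6.9578


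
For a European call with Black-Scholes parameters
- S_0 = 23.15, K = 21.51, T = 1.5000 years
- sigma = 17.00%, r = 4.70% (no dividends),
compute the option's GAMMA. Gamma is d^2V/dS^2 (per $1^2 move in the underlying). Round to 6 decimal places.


d1 = 0.7956126985; d2 = 0.5874060703
phi(d1) = 0.2907073127; exp(-qT) = 1.0000000000; exp(-rT) = 0.9319277395
Gamma = exp(-qT) * phi(d1) / (S * sigma * sqrt(T)) = 1.0000000000 * 0.2907073127 / (23.1500 * 0.1700 * 1.2247448714) = 0.060313

Answer: Gamma = 0.060313


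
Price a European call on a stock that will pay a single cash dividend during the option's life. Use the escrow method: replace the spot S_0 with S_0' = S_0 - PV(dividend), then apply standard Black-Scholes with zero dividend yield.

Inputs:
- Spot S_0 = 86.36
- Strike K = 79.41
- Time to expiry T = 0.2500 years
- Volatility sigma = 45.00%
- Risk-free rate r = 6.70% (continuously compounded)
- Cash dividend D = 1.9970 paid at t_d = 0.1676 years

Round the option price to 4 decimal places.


Answer: Price = 10.8495

Derivation:
PV(D) = D * exp(-r * t_d) = 1.9970 * 0.98883361 = 1.97470072
S_0' = S_0 - PV(D) = 86.3600 - 1.97470072 = 84.38529928
d1 = (ln(S_0'/K) + (r + sigma^2/2)*T) / (sigma*sqrt(T)) = 0.45702845
d2 = d1 - sigma*sqrt(T) = 0.23202845
exp(-rT) = 0.98338950
N(d1) = 0.67617470; N(d2) = 0.59174204
C = S_0' * N(d1) - K * exp(-rT) * N(d2) = 84.38529928 * 0.67617470 - 79.4100 * 0.98338950 * 0.59174204 = 10.8495


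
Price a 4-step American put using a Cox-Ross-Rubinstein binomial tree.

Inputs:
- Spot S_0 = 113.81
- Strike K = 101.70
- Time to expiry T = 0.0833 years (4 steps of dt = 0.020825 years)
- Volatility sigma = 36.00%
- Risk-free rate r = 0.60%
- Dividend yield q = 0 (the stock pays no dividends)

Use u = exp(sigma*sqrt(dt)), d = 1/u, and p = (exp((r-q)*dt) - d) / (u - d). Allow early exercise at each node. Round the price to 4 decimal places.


Answer: Price = V(0,0) = 0.6339

Derivation:
dt = T/N = 0.020825
u = exp(sigma*sqrt(dt)) = 1.053324; d = 1/u = 0.949375
p = (exp((r-q)*dt) - d) / (u - d) = 0.488217
Discount per step: exp(-r*dt) = 0.999875
Stock lattice S(k, i) with i counting down-moves:
  k=0: S(0,0) = 113.8100
  k=1: S(1,0) = 119.8788; S(1,1) = 108.0484
  k=2: S(2,0) = 126.2713; S(2,1) = 113.8100; S(2,2) = 102.5785
  k=3: S(3,0) = 133.0046; S(3,1) = 119.8788; S(3,2) = 108.0484; S(3,3) = 97.3855
  k=4: S(4,0) = 140.0970; S(4,1) = 126.2713; S(4,2) = 113.8100; S(4,3) = 102.5785; S(4,4) = 92.4554
Terminal payoffs V(N, i) = max(K - S_T, 0):
  V(4,0) = 0.000000; V(4,1) = 0.000000; V(4,2) = 0.000000; V(4,3) = 0.000000; V(4,4) = 9.244646
Backward induction: V(k, i) = exp(-r*dt) * [p * V(k+1, i) + (1-p) * V(k+1, i+1)]; then take max(V_cont, immediate exercise) for American.
  V(3,0) = exp(-r*dt) * [p*0.000000 + (1-p)*0.000000] = 0.000000; exercise = 0.000000; V(3,0) = max -> 0.000000
  V(3,1) = exp(-r*dt) * [p*0.000000 + (1-p)*0.000000] = 0.000000; exercise = 0.000000; V(3,1) = max -> 0.000000
  V(3,2) = exp(-r*dt) * [p*0.000000 + (1-p)*0.000000] = 0.000000; exercise = 0.000000; V(3,2) = max -> 0.000000
  V(3,3) = exp(-r*dt) * [p*0.000000 + (1-p)*9.244646] = 4.730659; exercise = 4.314532; V(3,3) = max -> 4.730659
  V(2,0) = exp(-r*dt) * [p*0.000000 + (1-p)*0.000000] = 0.000000; exercise = 0.000000; V(2,0) = max -> 0.000000
  V(2,1) = exp(-r*dt) * [p*0.000000 + (1-p)*0.000000] = 0.000000; exercise = 0.000000; V(2,1) = max -> 0.000000
  V(2,2) = exp(-r*dt) * [p*0.000000 + (1-p)*4.730659] = 2.420767; exercise = 0.000000; V(2,2) = max -> 2.420767
  V(1,0) = exp(-r*dt) * [p*0.000000 + (1-p)*0.000000] = 0.000000; exercise = 0.000000; V(1,0) = max -> 0.000000
  V(1,1) = exp(-r*dt) * [p*0.000000 + (1-p)*2.420767] = 1.238752; exercise = 0.000000; V(1,1) = max -> 1.238752
  V(0,0) = exp(-r*dt) * [p*0.000000 + (1-p)*1.238752] = 0.633893; exercise = 0.000000; V(0,0) = max -> 0.633893


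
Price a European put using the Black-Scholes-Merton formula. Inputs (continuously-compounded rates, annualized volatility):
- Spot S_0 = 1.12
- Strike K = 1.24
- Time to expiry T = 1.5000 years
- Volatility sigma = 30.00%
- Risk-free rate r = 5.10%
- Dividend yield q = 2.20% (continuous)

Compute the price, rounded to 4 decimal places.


d1 = (ln(S/K) + (r - q + 0.5*sigma^2) * T) / (sigma * sqrt(T)) = 0.02508633
d2 = d1 - sigma * sqrt(T) = -0.34233713
exp(-rT) = 0.92635291; exp(-qT) = 0.96753856
P = K * exp(-rT) * N(-d2) - S_0 * exp(-qT) * N(-d1)
N(-d1) = 0.48999305; N(-d2) = 0.63395140
P = 1.2400 * 0.92635291 * 0.63395140 - 1.1200 * 0.96753856 * 0.48999305 = 0.1972

Answer: Price = 0.1972


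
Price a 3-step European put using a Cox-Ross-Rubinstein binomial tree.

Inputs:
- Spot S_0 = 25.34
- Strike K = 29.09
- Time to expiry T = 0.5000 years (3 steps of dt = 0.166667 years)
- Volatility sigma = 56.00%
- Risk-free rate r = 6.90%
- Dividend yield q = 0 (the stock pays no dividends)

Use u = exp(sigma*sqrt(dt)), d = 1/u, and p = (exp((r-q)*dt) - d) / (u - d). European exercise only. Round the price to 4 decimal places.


Answer: Price = V(0,0) = 5.7994

Derivation:
dt = T/N = 0.166667
u = exp(sigma*sqrt(dt)) = 1.256863; d = 1/u = 0.795632
p = (exp((r-q)*dt) - d) / (u - d) = 0.468170
Discount per step: exp(-r*dt) = 0.988566
Stock lattice S(k, i) with i counting down-moves:
  k=0: S(0,0) = 25.3400
  k=1: S(1,0) = 31.8489; S(1,1) = 20.1613
  k=2: S(2,0) = 40.0297; S(2,1) = 25.3400; S(2,2) = 16.0410
  k=3: S(3,0) = 50.3119; S(3,1) = 31.8489; S(3,2) = 20.1613; S(3,3) = 12.7627
Terminal payoffs V(N, i) = max(K - S_T, 0):
  V(3,0) = 0.000000; V(3,1) = 0.000000; V(3,2) = 8.928696; V(3,3) = 16.327298
Backward induction: V(k, i) = exp(-r*dt) * [p * V(k+1, i) + (1-p) * V(k+1, i+1)].
  V(2,0) = exp(-r*dt) * [p*0.000000 + (1-p)*0.000000] = 0.000000
  V(2,1) = exp(-r*dt) * [p*0.000000 + (1-p)*8.928696] = 4.694252
  V(2,2) = exp(-r*dt) * [p*8.928696 + (1-p)*16.327298] = 12.716411
  V(1,0) = exp(-r*dt) * [p*0.000000 + (1-p)*4.694252] = 2.467998
  V(1,1) = exp(-r*dt) * [p*4.694252 + (1-p)*12.716411] = 8.858219
  V(0,0) = exp(-r*dt) * [p*2.467998 + (1-p)*8.858219] = 5.799431


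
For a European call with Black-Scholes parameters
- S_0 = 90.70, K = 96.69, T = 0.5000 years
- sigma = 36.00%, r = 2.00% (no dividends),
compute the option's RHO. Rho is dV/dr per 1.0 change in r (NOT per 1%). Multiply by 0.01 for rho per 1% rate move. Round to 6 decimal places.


d1 = -0.0846667165; d2 = -0.3392251577
phi(d1) = 0.3975149404; exp(-qT) = 1.0000000000; exp(-rT) = 0.9900498337
N(d2) = 0.3672200593
Rho = K*T*exp(-rT)*N(d2) = 96.6900 * 0.5000 * 0.9900498337 * 0.3672200593 = 17.576606

Answer: Rho = 17.576606


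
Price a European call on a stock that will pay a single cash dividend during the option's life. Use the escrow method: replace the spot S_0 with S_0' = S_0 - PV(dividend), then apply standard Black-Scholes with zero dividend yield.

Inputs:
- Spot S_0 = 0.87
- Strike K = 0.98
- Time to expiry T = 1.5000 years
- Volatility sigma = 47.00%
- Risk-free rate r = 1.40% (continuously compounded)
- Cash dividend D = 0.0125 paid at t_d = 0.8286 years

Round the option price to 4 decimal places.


Answer: Price = 0.1586

Derivation:
PV(D) = D * exp(-r * t_d) = 0.0125 * 0.98846663 = 0.01235583
S_0' = S_0 - PV(D) = 0.8700 - 0.01235583 = 0.85764417
d1 = (ln(S_0'/K) + (r + sigma^2/2)*T) / (sigma*sqrt(T)) = 0.09261454
d2 = d1 - sigma*sqrt(T) = -0.48301555
exp(-rT) = 0.97921896
N(d1) = 0.53689511; N(d2) = 0.31454235
C = S_0' * N(d1) - K * exp(-rT) * N(d2) = 0.85764417 * 0.53689511 - 0.9800 * 0.97921896 * 0.31454235 = 0.1586


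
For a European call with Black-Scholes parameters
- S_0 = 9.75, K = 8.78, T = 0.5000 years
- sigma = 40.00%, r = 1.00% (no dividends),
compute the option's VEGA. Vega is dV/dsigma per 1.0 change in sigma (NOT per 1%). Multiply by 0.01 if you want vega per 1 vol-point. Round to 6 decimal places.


Answer: Vega = 2.390546

Derivation:
d1 = 0.5295907257; d2 = 0.2467480132
phi(d1) = 0.3467428980; exp(-qT) = 1.0000000000; exp(-rT) = 0.9950124792
Vega = S * exp(-qT) * phi(d1) * sqrt(T) = 9.7500 * 1.0000000000 * 0.3467428980 * 0.7071067812 = 2.390546


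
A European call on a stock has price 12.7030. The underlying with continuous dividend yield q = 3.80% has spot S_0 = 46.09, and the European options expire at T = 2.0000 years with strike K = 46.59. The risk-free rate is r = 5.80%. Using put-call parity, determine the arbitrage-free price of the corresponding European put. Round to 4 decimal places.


Put-call parity: C - P = S_0 * exp(-qT) - K * exp(-rT).
S_0 * exp(-qT) = 46.0900 * 0.92681621 = 42.71695896
K * exp(-rT) = 46.5900 * 0.89047522 = 41.48724065
P = C - S*exp(-qT) + K*exp(-rT)
P = 12.7030 - 42.71695896 + 41.48724065 = 11.4733

Answer: Put price = 11.4733


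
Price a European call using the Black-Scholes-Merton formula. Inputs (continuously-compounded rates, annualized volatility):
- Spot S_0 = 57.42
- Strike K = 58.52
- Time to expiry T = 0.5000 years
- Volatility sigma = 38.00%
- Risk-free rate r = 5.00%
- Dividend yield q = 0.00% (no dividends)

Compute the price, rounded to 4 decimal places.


Answer: Price = 6.2923

Derivation:
d1 = (ln(S/K) + (r - q + 0.5*sigma^2) * T) / (sigma * sqrt(T)) = 0.15676966
d2 = d1 - sigma * sqrt(T) = -0.11193092
exp(-rT) = 0.97530991; exp(-qT) = 1.00000000
C = S_0 * exp(-qT) * N(d1) - K * exp(-rT) * N(d2)
N(d1) = 0.56228681; N(d2) = 0.45543909
C = 57.4200 * 1.00000000 * 0.56228681 - 58.5200 * 0.97530991 * 0.45543909 = 6.2923


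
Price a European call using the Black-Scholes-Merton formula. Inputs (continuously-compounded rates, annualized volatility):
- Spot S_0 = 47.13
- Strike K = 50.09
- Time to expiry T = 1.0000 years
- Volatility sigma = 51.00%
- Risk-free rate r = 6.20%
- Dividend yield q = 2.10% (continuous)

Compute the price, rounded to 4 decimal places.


Answer: Price = 8.9254

Derivation:
d1 = (ln(S/K) + (r - q + 0.5*sigma^2) * T) / (sigma * sqrt(T)) = 0.21595756
d2 = d1 - sigma * sqrt(T) = -0.29404244
exp(-rT) = 0.93988289; exp(-qT) = 0.97921896
C = S_0 * exp(-qT) * N(d1) - K * exp(-rT) * N(d2)
N(d1) = 0.58548958; N(d2) = 0.38436274
C = 47.1300 * 0.97921896 * 0.58548958 - 50.0900 * 0.93988289 * 0.38436274 = 8.9254


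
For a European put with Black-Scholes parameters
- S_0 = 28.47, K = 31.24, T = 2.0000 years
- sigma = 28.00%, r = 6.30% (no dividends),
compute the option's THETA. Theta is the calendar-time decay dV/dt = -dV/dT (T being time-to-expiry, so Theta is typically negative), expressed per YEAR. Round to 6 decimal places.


d1 = 0.2817102717; d2 = -0.1142695258
phi(d1) = 0.3834220755; exp(-qT) = 1.0000000000; exp(-rT) = 0.8816148468
Theta = -S*exp(-qT)*phi(d1)*sigma/(2*sqrt(T)) + r*K*exp(-rT)*N(-d2) - q*S*exp(-qT)*N(-d1)
N(-d1) = 0.3890828389; N(-d2) = 0.5454879304; sqrt(T) = 1.4142135624
Term 1 = -28.4700 * 1.0000000000 * 0.3834220755 * 0.2800 / (2 * 1.4142135624) = -1.0806314896
Term 2 = 0.0630 * 31.2400 * 0.8816148468 * 0.5454879304 = 0.9464890974
Term 3 = 0 (no dividend yield, q = 0)
Theta = -1.0806314896 + (0.9464890974) + (0.0000000000) = -0.134142

Answer: Theta = -0.134142


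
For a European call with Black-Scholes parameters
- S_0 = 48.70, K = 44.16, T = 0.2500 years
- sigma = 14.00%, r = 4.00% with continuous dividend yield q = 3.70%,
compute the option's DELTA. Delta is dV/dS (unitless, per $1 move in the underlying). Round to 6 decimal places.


Answer: Delta = 0.917067

Derivation:
d1 = 1.4437089731; d2 = 1.3737089731
phi(d1) = 0.1407054849; exp(-qT) = 0.9907926496; exp(-rT) = 0.9900498337
N(d1) = 0.9255895719
Delta = exp(-qT) * N(d1) = 0.9907926496 * 0.9255895719 = 0.917067


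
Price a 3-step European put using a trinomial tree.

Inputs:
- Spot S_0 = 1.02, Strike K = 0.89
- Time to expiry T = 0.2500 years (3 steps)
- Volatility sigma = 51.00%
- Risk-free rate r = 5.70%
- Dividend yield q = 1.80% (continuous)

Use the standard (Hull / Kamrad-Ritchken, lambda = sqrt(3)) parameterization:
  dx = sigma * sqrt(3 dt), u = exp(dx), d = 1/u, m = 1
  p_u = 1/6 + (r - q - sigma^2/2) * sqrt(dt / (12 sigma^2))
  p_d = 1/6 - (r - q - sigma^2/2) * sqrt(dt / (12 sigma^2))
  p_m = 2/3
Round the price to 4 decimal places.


dt = T/N = 0.083333; dx = sigma*sqrt(3*dt) = 0.255000
u = exp(dx) = 1.290462; d = 1/u = 0.774916
p_u = 0.151789, p_m = 0.666667, p_d = 0.181544
Discount per step: exp(-r*dt) = 0.995261
Stock lattice S(k, j) with j the centered position index:
  k=0: S(0,+0) = 1.0200
  k=1: S(1,-1) = 0.7904; S(1,+0) = 1.0200; S(1,+1) = 1.3163
  k=2: S(2,-2) = 0.6125; S(2,-1) = 0.7904; S(2,+0) = 1.0200; S(2,+1) = 1.3163; S(2,+2) = 1.6986
  k=3: S(3,-3) = 0.4746; S(3,-2) = 0.6125; S(3,-1) = 0.7904; S(3,+0) = 1.0200; S(3,+1) = 1.3163; S(3,+2) = 1.6986; S(3,+3) = 2.1920
Terminal payoffs V(N, j) = max(K - S_T, 0):
  V(3,-3) = 0.415359; V(3,-2) = 0.277495; V(3,-1) = 0.099585; V(3,+0) = 0.000000; V(3,+1) = 0.000000; V(3,+2) = 0.000000; V(3,+3) = 0.000000
Backward induction: V(k, j) = exp(-r*dt) * [p_u * V(k+1, j+1) + p_m * V(k+1, j) + p_d * V(k+1, j-1)]
  V(2,-2) = exp(-r*dt) * [p_u*0.099585 + p_m*0.277495 + p_d*0.415359] = 0.274213
  V(2,-1) = exp(-r*dt) * [p_u*0.000000 + p_m*0.099585 + p_d*0.277495] = 0.116214
  V(2,+0) = exp(-r*dt) * [p_u*0.000000 + p_m*0.000000 + p_d*0.099585] = 0.017993
  V(2,+1) = exp(-r*dt) * [p_u*0.000000 + p_m*0.000000 + p_d*0.000000] = 0.000000
  V(2,+2) = exp(-r*dt) * [p_u*0.000000 + p_m*0.000000 + p_d*0.000000] = 0.000000
  V(1,-1) = exp(-r*dt) * [p_u*0.017993 + p_m*0.116214 + p_d*0.274213] = 0.129373
  V(1,+0) = exp(-r*dt) * [p_u*0.000000 + p_m*0.017993 + p_d*0.116214] = 0.032937
  V(1,+1) = exp(-r*dt) * [p_u*0.000000 + p_m*0.000000 + p_d*0.017993] = 0.003251
  V(0,+0) = exp(-r*dt) * [p_u*0.003251 + p_m*0.032937 + p_d*0.129373] = 0.045721

Answer: Price = V(0,0) = 0.0457


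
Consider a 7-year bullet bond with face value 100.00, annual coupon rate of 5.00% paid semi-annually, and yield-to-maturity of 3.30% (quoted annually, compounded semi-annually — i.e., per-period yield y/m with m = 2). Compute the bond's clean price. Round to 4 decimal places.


Coupon per period c = face * coupon_rate / m = 2.500000
Periods per year m = 2; per-period yield y/m = 0.016500
Number of cashflows N = 14
Cashflows (t years, CF_t, discount factor 1/(1+y/m)^(m*t), PV):
  t = 0.5000: CF_t = 2.500000, DF = 0.983768, PV = 2.459420
  t = 1.0000: CF_t = 2.500000, DF = 0.967799, PV = 2.419498
  t = 1.5000: CF_t = 2.500000, DF = 0.952090, PV = 2.380224
  t = 2.0000: CF_t = 2.500000, DF = 0.936635, PV = 2.341588
  t = 2.5000: CF_t = 2.500000, DF = 0.921432, PV = 2.303579
  t = 3.0000: CF_t = 2.500000, DF = 0.906475, PV = 2.266187
  t = 3.5000: CF_t = 2.500000, DF = 0.891761, PV = 2.229402
  t = 4.0000: CF_t = 2.500000, DF = 0.877285, PV = 2.193214
  t = 4.5000: CF_t = 2.500000, DF = 0.863045, PV = 2.157613
  t = 5.0000: CF_t = 2.500000, DF = 0.849036, PV = 2.122590
  t = 5.5000: CF_t = 2.500000, DF = 0.835254, PV = 2.088136
  t = 6.0000: CF_t = 2.500000, DF = 0.821696, PV = 2.054241
  t = 6.5000: CF_t = 2.500000, DF = 0.808359, PV = 2.020896
  t = 7.0000: CF_t = 102.500000, DF = 0.795237, PV = 81.511804
Price P = sum_t PV_t = 110.548391

Answer: Price = 110.5484


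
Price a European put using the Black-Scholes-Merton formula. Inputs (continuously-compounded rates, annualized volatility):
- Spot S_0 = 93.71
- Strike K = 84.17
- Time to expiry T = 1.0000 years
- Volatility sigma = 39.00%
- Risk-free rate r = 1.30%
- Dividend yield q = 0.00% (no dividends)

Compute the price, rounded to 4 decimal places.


Answer: Price = 8.9898

Derivation:
d1 = (ln(S/K) + (r - q + 0.5*sigma^2) * T) / (sigma * sqrt(T)) = 0.50363165
d2 = d1 - sigma * sqrt(T) = 0.11363165
exp(-rT) = 0.98708414; exp(-qT) = 1.00000000
P = K * exp(-rT) * N(-d2) - S_0 * exp(-qT) * N(-d1)
N(-d1) = 0.30726012; N(-d2) = 0.45476490
P = 84.1700 * 0.98708414 * 0.45476490 - 93.7100 * 1.00000000 * 0.30726012 = 8.9898


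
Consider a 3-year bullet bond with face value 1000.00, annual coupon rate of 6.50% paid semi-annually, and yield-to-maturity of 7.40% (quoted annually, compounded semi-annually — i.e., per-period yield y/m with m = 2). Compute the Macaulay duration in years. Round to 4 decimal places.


Coupon per period c = face * coupon_rate / m = 32.500000
Periods per year m = 2; per-period yield y/m = 0.037000
Number of cashflows N = 6
Cashflows (t years, CF_t, discount factor 1/(1+y/m)^(m*t), PV):
  t = 0.5000: CF_t = 32.500000, DF = 0.964320, PV = 31.340405
  t = 1.0000: CF_t = 32.500000, DF = 0.929913, PV = 30.222184
  t = 1.5000: CF_t = 32.500000, DF = 0.896734, PV = 29.143861
  t = 2.0000: CF_t = 32.500000, DF = 0.864739, PV = 28.104013
  t = 2.5000: CF_t = 32.500000, DF = 0.833885, PV = 27.101266
  t = 3.0000: CF_t = 1032.500000, DF = 0.804132, PV = 830.266513
Price P = sum_t PV_t = 976.178242
Macaulay numerator sum_t t * PV_t:
  t * PV_t at t = 0.5000: 15.670203
  t * PV_t at t = 1.0000: 30.222184
  t * PV_t at t = 1.5000: 43.715792
  t * PV_t at t = 2.0000: 56.208026
  t * PV_t at t = 2.5000: 67.753165
  t * PV_t at t = 3.0000: 2490.799539
Macaulay duration D = (sum_t t * PV_t) / P = 2704.368909 / 976.178242 = 2.770364

Answer: Macaulay duration = 2.7704 years


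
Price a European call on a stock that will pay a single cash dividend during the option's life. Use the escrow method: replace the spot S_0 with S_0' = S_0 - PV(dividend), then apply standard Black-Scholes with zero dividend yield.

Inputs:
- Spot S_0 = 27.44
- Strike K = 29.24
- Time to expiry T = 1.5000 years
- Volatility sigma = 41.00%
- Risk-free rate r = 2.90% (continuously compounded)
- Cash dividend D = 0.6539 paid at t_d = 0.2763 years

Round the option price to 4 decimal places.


PV(D) = D * exp(-r * t_d) = 0.6539 * 0.99201932 = 0.64868143
S_0' = S_0 - PV(D) = 27.4400 - 0.64868143 = 26.79131857
d1 = (ln(S_0'/K) + (r + sigma^2/2)*T) / (sigma*sqrt(T)) = 0.16352886
d2 = d1 - sigma*sqrt(T) = -0.33861653
exp(-rT) = 0.95743255
N(d1) = 0.56494898; N(d2) = 0.36744931
C = S_0' * N(d1) - K * exp(-rT) * N(d2) = 26.79131857 * 0.56494898 - 29.2400 * 0.95743255 * 0.36744931 = 4.8489

Answer: Price = 4.8489


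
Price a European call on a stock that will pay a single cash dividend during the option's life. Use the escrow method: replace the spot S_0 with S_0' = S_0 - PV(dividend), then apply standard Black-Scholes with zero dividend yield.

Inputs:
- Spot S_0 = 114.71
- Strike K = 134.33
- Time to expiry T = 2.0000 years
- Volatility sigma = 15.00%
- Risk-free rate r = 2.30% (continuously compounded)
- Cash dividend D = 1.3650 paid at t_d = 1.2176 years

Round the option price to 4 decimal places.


PV(D) = D * exp(-r * t_d) = 1.3650 * 0.97238370 = 1.32730375
S_0' = S_0 - PV(D) = 114.7100 - 1.32730375 = 113.38269625
d1 = (ln(S_0'/K) + (r + sigma^2/2)*T) / (sigma*sqrt(T)) = -0.47626314
d2 = d1 - sigma*sqrt(T) = -0.68839518
exp(-rT) = 0.95504196
N(d1) = 0.31694346; N(d2) = 0.24560198
C = S_0' * N(d1) - K * exp(-rT) * N(d2) = 113.38269625 * 0.31694346 - 134.3300 * 0.95504196 * 0.24560198 = 4.4274

Answer: Price = 4.4274


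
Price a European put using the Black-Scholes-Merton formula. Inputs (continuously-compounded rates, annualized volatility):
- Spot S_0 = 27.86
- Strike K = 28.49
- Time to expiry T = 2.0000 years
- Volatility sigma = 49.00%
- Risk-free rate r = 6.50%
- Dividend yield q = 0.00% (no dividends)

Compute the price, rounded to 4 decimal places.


d1 = (ln(S/K) + (r - q + 0.5*sigma^2) * T) / (sigma * sqrt(T)) = 0.50181322
d2 = d1 - sigma * sqrt(T) = -0.19115143
exp(-rT) = 0.87809543; exp(-qT) = 1.00000000
P = K * exp(-rT) * N(-d2) - S_0 * exp(-qT) * N(-d1)
N(-d1) = 0.30789946; N(-d2) = 0.57579652
P = 28.4900 * 0.87809543 * 0.57579652 - 27.8600 * 1.00000000 * 0.30789946 = 5.8266

Answer: Price = 5.8266


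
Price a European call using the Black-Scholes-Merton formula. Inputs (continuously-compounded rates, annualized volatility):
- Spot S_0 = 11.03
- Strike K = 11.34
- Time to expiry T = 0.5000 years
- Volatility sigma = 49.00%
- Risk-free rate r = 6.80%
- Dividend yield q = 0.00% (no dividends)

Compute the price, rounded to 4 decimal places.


Answer: Price = 1.5471

Derivation:
d1 = (ln(S/K) + (r - q + 0.5*sigma^2) * T) / (sigma * sqrt(T)) = 0.19137350
d2 = d1 - sigma * sqrt(T) = -0.15510882
exp(-rT) = 0.96657150; exp(-qT) = 1.00000000
C = S_0 * exp(-qT) * N(d1) - K * exp(-rT) * N(d2)
N(d1) = 0.57588351; N(d2) = 0.43836776
C = 11.0300 * 1.00000000 * 0.57588351 - 11.3400 * 0.96657150 * 0.43836776 = 1.5471


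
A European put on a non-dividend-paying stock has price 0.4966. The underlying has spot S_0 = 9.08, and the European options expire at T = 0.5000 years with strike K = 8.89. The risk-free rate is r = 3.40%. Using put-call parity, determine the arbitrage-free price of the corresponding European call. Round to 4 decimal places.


Answer: Call price = 0.8365

Derivation:
Put-call parity: C - P = S_0 * exp(-qT) - K * exp(-rT).
S_0 * exp(-qT) = 9.0800 * 1.00000000 = 9.08000000
K * exp(-rT) = 8.8900 * 0.98314368 = 8.74014736
C = P + S*exp(-qT) - K*exp(-rT)
C = 0.4966 + 9.08000000 - 8.74014736 = 0.8365


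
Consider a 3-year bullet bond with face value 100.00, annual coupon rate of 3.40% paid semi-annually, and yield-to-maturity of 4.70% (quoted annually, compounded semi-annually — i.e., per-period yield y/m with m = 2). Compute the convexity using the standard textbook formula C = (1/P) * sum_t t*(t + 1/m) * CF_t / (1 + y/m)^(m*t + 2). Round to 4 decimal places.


Answer: Convexity = 9.4672

Derivation:
Coupon per period c = face * coupon_rate / m = 1.700000
Periods per year m = 2; per-period yield y/m = 0.023500
Number of cashflows N = 6
Cashflows (t years, CF_t, discount factor 1/(1+y/m)^(m*t), PV):
  t = 0.5000: CF_t = 1.700000, DF = 0.977040, PV = 1.660967
  t = 1.0000: CF_t = 1.700000, DF = 0.954606, PV = 1.622831
  t = 1.5000: CF_t = 1.700000, DF = 0.932688, PV = 1.585570
  t = 2.0000: CF_t = 1.700000, DF = 0.911273, PV = 1.549164
  t = 2.5000: CF_t = 1.700000, DF = 0.890350, PV = 1.513595
  t = 3.0000: CF_t = 101.700000, DF = 0.869907, PV = 88.469561
Price P = sum_t PV_t = 96.401688
Convexity numerator sum_t t*(t + 1/m) * CF_t / (1+y/m)^(m*t + 2):
  t = 0.5000: term = 0.792785
  t = 1.0000: term = 2.323747
  t = 1.5000: term = 4.540785
  t = 2.0000: term = 7.394211
  t = 2.5000: term = 10.836655
  t = 3.0000: term = 886.762820
Convexity = (1/P) * sum = 912.651003 / 96.401688 = 9.467168


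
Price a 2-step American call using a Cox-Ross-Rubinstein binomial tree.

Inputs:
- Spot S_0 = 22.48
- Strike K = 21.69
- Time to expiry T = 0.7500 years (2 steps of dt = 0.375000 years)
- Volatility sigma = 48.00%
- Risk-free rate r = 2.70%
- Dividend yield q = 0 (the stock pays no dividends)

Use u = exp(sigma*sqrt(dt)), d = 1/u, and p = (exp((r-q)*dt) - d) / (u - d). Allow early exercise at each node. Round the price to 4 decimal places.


dt = T/N = 0.375000
u = exp(sigma*sqrt(dt)) = 1.341702; d = 1/u = 0.745322
p = (exp((r-q)*dt) - d) / (u - d) = 0.444104
Discount per step: exp(-r*dt) = 0.989926
Stock lattice S(k, i) with i counting down-moves:
  k=0: S(0,0) = 22.4800
  k=1: S(1,0) = 30.1615; S(1,1) = 16.7548
  k=2: S(2,0) = 40.4677; S(2,1) = 22.4800; S(2,2) = 12.4878
Terminal payoffs V(N, i) = max(S_T - K, 0):
  V(2,0) = 18.777677; V(2,1) = 0.790000; V(2,2) = 0.000000
Backward induction: V(k, i) = exp(-r*dt) * [p * V(k+1, i) + (1-p) * V(k+1, i+1)]; then take max(V_cont, immediate exercise) for American.
  V(1,0) = exp(-r*dt) * [p*18.777677 + (1-p)*0.790000] = 8.689958; exercise = 8.471455; V(1,0) = max -> 8.689958
  V(1,1) = exp(-r*dt) * [p*0.790000 + (1-p)*0.000000] = 0.347307; exercise = 0.000000; V(1,1) = max -> 0.347307
  V(0,0) = exp(-r*dt) * [p*8.689958 + (1-p)*0.347307] = 4.011486; exercise = 0.790000; V(0,0) = max -> 4.011486

Answer: Price = V(0,0) = 4.0115


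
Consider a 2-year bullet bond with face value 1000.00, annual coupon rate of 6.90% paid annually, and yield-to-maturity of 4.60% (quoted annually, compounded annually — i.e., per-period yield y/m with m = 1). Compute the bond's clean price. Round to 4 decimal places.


Answer: Price = 1043.0101

Derivation:
Coupon per period c = face * coupon_rate / m = 69.000000
Periods per year m = 1; per-period yield y/m = 0.046000
Number of cashflows N = 2
Cashflows (t years, CF_t, discount factor 1/(1+y/m)^(m*t), PV):
  t = 1.0000: CF_t = 69.000000, DF = 0.956023, PV = 65.965583
  t = 2.0000: CF_t = 1069.000000, DF = 0.913980, PV = 977.044482
Price P = sum_t PV_t = 1043.010065


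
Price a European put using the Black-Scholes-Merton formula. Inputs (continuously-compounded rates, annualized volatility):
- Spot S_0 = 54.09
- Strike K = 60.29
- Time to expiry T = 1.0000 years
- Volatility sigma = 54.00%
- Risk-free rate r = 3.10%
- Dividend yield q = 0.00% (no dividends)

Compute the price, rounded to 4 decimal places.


Answer: Price = 14.2764

Derivation:
d1 = (ln(S/K) + (r - q + 0.5*sigma^2) * T) / (sigma * sqrt(T)) = 0.12645014
d2 = d1 - sigma * sqrt(T) = -0.41354986
exp(-rT) = 0.96947557; exp(-qT) = 1.00000000
P = K * exp(-rT) * N(-d2) - S_0 * exp(-qT) * N(-d1)
N(-d1) = 0.44968781; N(-d2) = 0.66039810
P = 60.2900 * 0.96947557 * 0.66039810 - 54.0900 * 1.00000000 * 0.44968781 = 14.2764


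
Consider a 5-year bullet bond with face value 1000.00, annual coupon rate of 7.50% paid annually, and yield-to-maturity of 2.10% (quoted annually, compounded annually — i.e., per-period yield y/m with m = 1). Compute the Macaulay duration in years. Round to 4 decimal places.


Answer: Macaulay duration = 4.4260 years

Derivation:
Coupon per period c = face * coupon_rate / m = 75.000000
Periods per year m = 1; per-period yield y/m = 0.021000
Number of cashflows N = 5
Cashflows (t years, CF_t, discount factor 1/(1+y/m)^(m*t), PV):
  t = 1.0000: CF_t = 75.000000, DF = 0.979432, PV = 73.457395
  t = 2.0000: CF_t = 75.000000, DF = 0.959287, PV = 71.946518
  t = 3.0000: CF_t = 75.000000, DF = 0.939556, PV = 70.466717
  t = 4.0000: CF_t = 75.000000, DF = 0.920231, PV = 69.017352
  t = 5.0000: CF_t = 1075.000000, DF = 0.901304, PV = 968.901780
Price P = sum_t PV_t = 1253.789762
Macaulay numerator sum_t t * PV_t:
  t * PV_t at t = 1.0000: 73.457395
  t * PV_t at t = 2.0000: 143.893036
  t * PV_t at t = 3.0000: 211.400150
  t * PV_t at t = 4.0000: 276.069410
  t * PV_t at t = 5.0000: 4844.508901
Macaulay duration D = (sum_t t * PV_t) / P = 5549.328891 / 1253.789762 = 4.426044


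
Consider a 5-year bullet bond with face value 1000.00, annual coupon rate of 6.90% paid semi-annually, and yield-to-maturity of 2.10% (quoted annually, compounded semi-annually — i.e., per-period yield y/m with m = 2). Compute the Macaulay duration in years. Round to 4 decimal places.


Coupon per period c = face * coupon_rate / m = 34.500000
Periods per year m = 2; per-period yield y/m = 0.010500
Number of cashflows N = 10
Cashflows (t years, CF_t, discount factor 1/(1+y/m)^(m*t), PV):
  t = 0.5000: CF_t = 34.500000, DF = 0.989609, PV = 34.141514
  t = 1.0000: CF_t = 34.500000, DF = 0.979326, PV = 33.786753
  t = 1.5000: CF_t = 34.500000, DF = 0.969150, PV = 33.435679
  t = 2.0000: CF_t = 34.500000, DF = 0.959080, PV = 33.088252
  t = 2.5000: CF_t = 34.500000, DF = 0.949114, PV = 32.744435
  t = 3.0000: CF_t = 34.500000, DF = 0.939252, PV = 32.404191
  t = 3.5000: CF_t = 34.500000, DF = 0.929492, PV = 32.067483
  t = 4.0000: CF_t = 34.500000, DF = 0.919834, PV = 31.734273
  t = 4.5000: CF_t = 34.500000, DF = 0.910276, PV = 31.404525
  t = 5.0000: CF_t = 1034.500000, DF = 0.900818, PV = 931.895719
Price P = sum_t PV_t = 1226.702824
Macaulay numerator sum_t t * PV_t:
  t * PV_t at t = 0.5000: 17.070757
  t * PV_t at t = 1.0000: 33.786753
  t * PV_t at t = 1.5000: 50.153518
  t * PV_t at t = 2.0000: 66.176504
  t * PV_t at t = 2.5000: 81.861088
  t * PV_t at t = 3.0000: 97.212574
  t * PV_t at t = 3.5000: 112.236190
  t * PV_t at t = 4.0000: 126.937092
  t * PV_t at t = 4.5000: 141.320364
  t * PV_t at t = 5.0000: 4659.478593
Macaulay duration D = (sum_t t * PV_t) / P = 5386.233433 / 1226.702824 = 4.390822

Answer: Macaulay duration = 4.3908 years


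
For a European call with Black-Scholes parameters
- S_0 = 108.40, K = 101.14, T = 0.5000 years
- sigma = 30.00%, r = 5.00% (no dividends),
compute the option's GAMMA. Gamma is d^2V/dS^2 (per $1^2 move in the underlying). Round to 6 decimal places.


Answer: Gamma = 0.014908

Derivation:
d1 = 0.5507060436; d2 = 0.3385740092
phi(d1) = 0.3428106221; exp(-qT) = 1.0000000000; exp(-rT) = 0.9753099120
Gamma = exp(-qT) * phi(d1) / (S * sigma * sqrt(T)) = 1.0000000000 * 0.3428106221 / (108.4000 * 0.3000 * 0.7071067812) = 0.014908


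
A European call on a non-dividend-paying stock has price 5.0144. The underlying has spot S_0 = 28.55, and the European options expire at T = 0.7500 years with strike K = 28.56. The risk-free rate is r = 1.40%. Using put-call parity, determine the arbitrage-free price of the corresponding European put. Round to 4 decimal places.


Answer: Put price = 4.7261

Derivation:
Put-call parity: C - P = S_0 * exp(-qT) - K * exp(-rT).
S_0 * exp(-qT) = 28.5500 * 1.00000000 = 28.55000000
K * exp(-rT) = 28.5600 * 0.98955493 = 28.26168887
P = C - S*exp(-qT) + K*exp(-rT)
P = 5.0144 - 28.55000000 + 28.26168887 = 4.7261


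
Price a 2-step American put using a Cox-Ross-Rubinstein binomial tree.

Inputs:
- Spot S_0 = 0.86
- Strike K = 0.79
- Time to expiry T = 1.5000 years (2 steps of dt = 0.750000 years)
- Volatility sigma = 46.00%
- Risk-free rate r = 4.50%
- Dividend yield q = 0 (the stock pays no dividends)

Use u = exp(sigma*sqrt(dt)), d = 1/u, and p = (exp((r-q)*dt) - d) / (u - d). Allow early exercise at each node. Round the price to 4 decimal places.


dt = T/N = 0.750000
u = exp(sigma*sqrt(dt)) = 1.489398; d = 1/u = 0.671412
p = (exp((r-q)*dt) - d) / (u - d) = 0.443668
Discount per step: exp(-r*dt) = 0.966813
Stock lattice S(k, i) with i counting down-moves:
  k=0: S(0,0) = 0.8600
  k=1: S(1,0) = 1.2809; S(1,1) = 0.5774
  k=2: S(2,0) = 1.9077; S(2,1) = 0.8600; S(2,2) = 0.3877
Terminal payoffs V(N, i) = max(K - S_T, 0):
  V(2,0) = 0.000000; V(2,1) = 0.000000; V(2,2) = 0.402317
Backward induction: V(k, i) = exp(-r*dt) * [p * V(k+1, i) + (1-p) * V(k+1, i+1)]; then take max(V_cont, immediate exercise) for American.
  V(1,0) = exp(-r*dt) * [p*0.000000 + (1-p)*0.000000] = 0.000000; exercise = 0.000000; V(1,0) = max -> 0.000000
  V(1,1) = exp(-r*dt) * [p*0.000000 + (1-p)*0.402317] = 0.216394; exercise = 0.212585; V(1,1) = max -> 0.216394
  V(0,0) = exp(-r*dt) * [p*0.000000 + (1-p)*0.216394] = 0.116392; exercise = 0.000000; V(0,0) = max -> 0.116392

Answer: Price = V(0,0) = 0.1164


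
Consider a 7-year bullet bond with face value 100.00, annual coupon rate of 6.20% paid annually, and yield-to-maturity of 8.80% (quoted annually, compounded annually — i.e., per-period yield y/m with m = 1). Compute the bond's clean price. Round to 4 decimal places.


Coupon per period c = face * coupon_rate / m = 6.200000
Periods per year m = 1; per-period yield y/m = 0.088000
Number of cashflows N = 7
Cashflows (t years, CF_t, discount factor 1/(1+y/m)^(m*t), PV):
  t = 1.0000: CF_t = 6.200000, DF = 0.919118, PV = 5.698529
  t = 2.0000: CF_t = 6.200000, DF = 0.844777, PV = 5.237619
  t = 3.0000: CF_t = 6.200000, DF = 0.776450, PV = 4.813988
  t = 4.0000: CF_t = 6.200000, DF = 0.713649, PV = 4.424621
  t = 5.0000: CF_t = 6.200000, DF = 0.655927, PV = 4.066748
  t = 6.0000: CF_t = 6.200000, DF = 0.602874, PV = 3.737819
  t = 7.0000: CF_t = 106.200000, DF = 0.554112, PV = 58.846718
Price P = sum_t PV_t = 86.826043

Answer: Price = 86.8260


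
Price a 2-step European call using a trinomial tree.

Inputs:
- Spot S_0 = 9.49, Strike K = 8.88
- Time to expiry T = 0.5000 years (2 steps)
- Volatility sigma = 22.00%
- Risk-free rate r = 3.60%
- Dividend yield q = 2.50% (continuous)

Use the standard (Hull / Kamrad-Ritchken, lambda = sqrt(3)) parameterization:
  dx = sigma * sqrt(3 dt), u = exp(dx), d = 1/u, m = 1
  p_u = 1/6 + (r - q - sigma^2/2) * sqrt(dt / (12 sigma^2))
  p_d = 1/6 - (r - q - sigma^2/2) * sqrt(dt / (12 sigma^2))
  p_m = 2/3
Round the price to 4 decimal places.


dt = T/N = 0.250000; dx = sigma*sqrt(3*dt) = 0.190526
u = exp(dx) = 1.209885; d = 1/u = 0.826525
p_u = 0.158006, p_m = 0.666667, p_d = 0.175327
Discount per step: exp(-r*dt) = 0.991040
Stock lattice S(k, j) with j the centered position index:
  k=0: S(0,+0) = 9.4900
  k=1: S(1,-1) = 7.8437; S(1,+0) = 9.4900; S(1,+1) = 11.4818
  k=2: S(2,-2) = 6.4830; S(2,-1) = 7.8437; S(2,+0) = 9.4900; S(2,+1) = 11.4818; S(2,+2) = 13.8917
Terminal payoffs V(N, j) = max(S_T - K, 0):
  V(2,-2) = 0.000000; V(2,-1) = 0.000000; V(2,+0) = 0.610000; V(2,+1) = 2.601812; V(2,+2) = 5.011676
Backward induction: V(k, j) = exp(-r*dt) * [p_u * V(k+1, j+1) + p_m * V(k+1, j) + p_d * V(k+1, j-1)]
  V(1,-1) = exp(-r*dt) * [p_u*0.610000 + p_m*0.000000 + p_d*0.000000] = 0.095520
  V(1,+0) = exp(-r*dt) * [p_u*2.601812 + p_m*0.610000 + p_d*0.000000] = 0.810443
  V(1,+1) = exp(-r*dt) * [p_u*5.011676 + p_m*2.601812 + p_d*0.610000] = 2.609774
  V(0,+0) = exp(-r*dt) * [p_u*2.609774 + p_m*0.810443 + p_d*0.095520] = 0.960718

Answer: Price = V(0,0) = 0.9607


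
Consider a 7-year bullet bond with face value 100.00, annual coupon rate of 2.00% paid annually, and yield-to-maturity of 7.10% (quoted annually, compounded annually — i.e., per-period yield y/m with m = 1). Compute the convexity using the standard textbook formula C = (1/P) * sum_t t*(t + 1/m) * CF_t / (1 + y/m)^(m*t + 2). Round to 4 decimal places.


Answer: Convexity = 44.3808

Derivation:
Coupon per period c = face * coupon_rate / m = 2.000000
Periods per year m = 1; per-period yield y/m = 0.071000
Number of cashflows N = 7
Cashflows (t years, CF_t, discount factor 1/(1+y/m)^(m*t), PV):
  t = 1.0000: CF_t = 2.000000, DF = 0.933707, PV = 1.867414
  t = 2.0000: CF_t = 2.000000, DF = 0.871808, PV = 1.743617
  t = 3.0000: CF_t = 2.000000, DF = 0.814013, PV = 1.628027
  t = 4.0000: CF_t = 2.000000, DF = 0.760050, PV = 1.520100
  t = 5.0000: CF_t = 2.000000, DF = 0.709664, PV = 1.419328
  t = 6.0000: CF_t = 2.000000, DF = 0.662618, PV = 1.325236
  t = 7.0000: CF_t = 102.000000, DF = 0.618691, PV = 63.106468
Price P = sum_t PV_t = 72.610189
Convexity numerator sum_t t*(t + 1/m) * CF_t / (1+y/m)^(m*t + 2):
  t = 1.0000: term = 3.256054
  t = 2.0000: term = 9.120599
  t = 3.0000: term = 17.031931
  t = 4.0000: term = 26.504717
  t = 5.0000: term = 37.121452
  t = 6.0000: term = 48.524774
  t = 7.0000: term = 3080.938018
Convexity = (1/P) * sum = 3222.497544 / 72.610189 = 44.380790
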